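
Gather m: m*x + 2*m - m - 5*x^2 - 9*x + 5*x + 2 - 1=m*(x + 1) - 5*x^2 - 4*x + 1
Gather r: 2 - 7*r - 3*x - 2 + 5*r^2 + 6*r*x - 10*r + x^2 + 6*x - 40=5*r^2 + r*(6*x - 17) + x^2 + 3*x - 40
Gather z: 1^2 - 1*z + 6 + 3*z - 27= 2*z - 20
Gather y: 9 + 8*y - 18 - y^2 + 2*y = -y^2 + 10*y - 9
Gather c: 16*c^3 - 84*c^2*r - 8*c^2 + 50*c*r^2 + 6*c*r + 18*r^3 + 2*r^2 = 16*c^3 + c^2*(-84*r - 8) + c*(50*r^2 + 6*r) + 18*r^3 + 2*r^2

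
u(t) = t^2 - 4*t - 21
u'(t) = 2*t - 4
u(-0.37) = -19.38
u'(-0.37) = -4.74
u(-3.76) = 8.18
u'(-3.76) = -11.52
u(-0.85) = -16.88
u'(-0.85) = -5.70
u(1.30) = -24.51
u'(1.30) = -1.40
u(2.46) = -24.79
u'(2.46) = 0.92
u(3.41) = -23.01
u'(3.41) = 2.82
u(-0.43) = -19.10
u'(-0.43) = -4.86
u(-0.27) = -19.85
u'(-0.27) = -4.54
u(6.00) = -9.00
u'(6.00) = 8.00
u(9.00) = 24.00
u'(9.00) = 14.00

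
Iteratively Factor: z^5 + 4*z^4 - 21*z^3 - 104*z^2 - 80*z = (z + 1)*(z^4 + 3*z^3 - 24*z^2 - 80*z) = (z + 1)*(z + 4)*(z^3 - z^2 - 20*z) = (z - 5)*(z + 1)*(z + 4)*(z^2 + 4*z) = z*(z - 5)*(z + 1)*(z + 4)*(z + 4)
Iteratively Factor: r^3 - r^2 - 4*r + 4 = (r - 2)*(r^2 + r - 2) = (r - 2)*(r + 2)*(r - 1)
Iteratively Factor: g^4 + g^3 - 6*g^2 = (g)*(g^3 + g^2 - 6*g) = g*(g + 3)*(g^2 - 2*g) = g*(g - 2)*(g + 3)*(g)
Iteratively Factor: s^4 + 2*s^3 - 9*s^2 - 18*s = (s)*(s^3 + 2*s^2 - 9*s - 18) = s*(s + 2)*(s^2 - 9) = s*(s - 3)*(s + 2)*(s + 3)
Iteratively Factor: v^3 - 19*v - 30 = (v + 2)*(v^2 - 2*v - 15) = (v - 5)*(v + 2)*(v + 3)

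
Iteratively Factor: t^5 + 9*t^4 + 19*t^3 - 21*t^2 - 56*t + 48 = (t - 1)*(t^4 + 10*t^3 + 29*t^2 + 8*t - 48) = (t - 1)*(t + 3)*(t^3 + 7*t^2 + 8*t - 16) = (t - 1)*(t + 3)*(t + 4)*(t^2 + 3*t - 4) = (t - 1)*(t + 3)*(t + 4)^2*(t - 1)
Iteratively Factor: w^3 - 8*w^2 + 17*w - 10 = (w - 1)*(w^2 - 7*w + 10) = (w - 5)*(w - 1)*(w - 2)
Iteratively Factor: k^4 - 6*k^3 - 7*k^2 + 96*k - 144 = (k - 3)*(k^3 - 3*k^2 - 16*k + 48) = (k - 3)^2*(k^2 - 16) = (k - 4)*(k - 3)^2*(k + 4)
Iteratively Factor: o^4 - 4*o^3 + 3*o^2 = (o - 1)*(o^3 - 3*o^2) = o*(o - 1)*(o^2 - 3*o) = o^2*(o - 1)*(o - 3)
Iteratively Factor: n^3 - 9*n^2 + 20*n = (n)*(n^2 - 9*n + 20) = n*(n - 5)*(n - 4)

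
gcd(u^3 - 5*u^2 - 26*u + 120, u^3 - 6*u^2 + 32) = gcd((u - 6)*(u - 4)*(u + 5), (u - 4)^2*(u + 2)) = u - 4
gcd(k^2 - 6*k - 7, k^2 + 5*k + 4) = k + 1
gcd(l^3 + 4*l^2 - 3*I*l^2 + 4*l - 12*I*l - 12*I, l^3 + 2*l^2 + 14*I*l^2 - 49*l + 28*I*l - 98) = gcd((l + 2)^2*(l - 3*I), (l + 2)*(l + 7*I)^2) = l + 2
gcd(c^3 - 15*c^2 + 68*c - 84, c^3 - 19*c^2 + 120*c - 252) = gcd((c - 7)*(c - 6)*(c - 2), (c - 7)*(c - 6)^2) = c^2 - 13*c + 42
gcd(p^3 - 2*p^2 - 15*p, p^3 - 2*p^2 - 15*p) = p^3 - 2*p^2 - 15*p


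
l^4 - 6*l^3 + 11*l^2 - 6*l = l*(l - 3)*(l - 2)*(l - 1)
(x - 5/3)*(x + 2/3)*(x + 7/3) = x^3 + 4*x^2/3 - 31*x/9 - 70/27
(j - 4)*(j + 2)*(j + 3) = j^3 + j^2 - 14*j - 24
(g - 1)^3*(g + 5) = g^4 + 2*g^3 - 12*g^2 + 14*g - 5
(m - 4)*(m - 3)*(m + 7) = m^3 - 37*m + 84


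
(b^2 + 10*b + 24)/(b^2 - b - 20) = (b + 6)/(b - 5)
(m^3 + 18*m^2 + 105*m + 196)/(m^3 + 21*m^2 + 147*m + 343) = (m + 4)/(m + 7)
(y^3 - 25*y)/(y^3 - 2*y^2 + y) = (y^2 - 25)/(y^2 - 2*y + 1)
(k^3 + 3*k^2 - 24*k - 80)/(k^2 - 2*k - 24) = (k^2 - k - 20)/(k - 6)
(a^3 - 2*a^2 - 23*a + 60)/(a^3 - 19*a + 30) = (a - 4)/(a - 2)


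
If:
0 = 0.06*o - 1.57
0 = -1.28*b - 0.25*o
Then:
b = -5.11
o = 26.17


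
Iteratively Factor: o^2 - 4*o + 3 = (o - 1)*(o - 3)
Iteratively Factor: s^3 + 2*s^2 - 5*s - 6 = (s - 2)*(s^2 + 4*s + 3) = (s - 2)*(s + 3)*(s + 1)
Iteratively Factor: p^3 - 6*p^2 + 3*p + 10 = (p - 5)*(p^2 - p - 2) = (p - 5)*(p - 2)*(p + 1)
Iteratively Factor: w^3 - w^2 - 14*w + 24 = (w + 4)*(w^2 - 5*w + 6) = (w - 2)*(w + 4)*(w - 3)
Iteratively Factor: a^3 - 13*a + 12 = (a - 3)*(a^2 + 3*a - 4) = (a - 3)*(a + 4)*(a - 1)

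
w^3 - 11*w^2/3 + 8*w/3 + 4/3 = (w - 2)^2*(w + 1/3)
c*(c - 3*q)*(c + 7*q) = c^3 + 4*c^2*q - 21*c*q^2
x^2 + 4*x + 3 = (x + 1)*(x + 3)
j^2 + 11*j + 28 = (j + 4)*(j + 7)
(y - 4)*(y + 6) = y^2 + 2*y - 24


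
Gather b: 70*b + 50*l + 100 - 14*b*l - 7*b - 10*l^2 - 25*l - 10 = b*(63 - 14*l) - 10*l^2 + 25*l + 90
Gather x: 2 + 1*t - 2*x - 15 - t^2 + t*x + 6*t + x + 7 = -t^2 + 7*t + x*(t - 1) - 6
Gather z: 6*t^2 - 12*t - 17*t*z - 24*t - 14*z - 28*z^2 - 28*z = 6*t^2 - 36*t - 28*z^2 + z*(-17*t - 42)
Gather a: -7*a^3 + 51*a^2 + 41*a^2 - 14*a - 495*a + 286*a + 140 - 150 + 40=-7*a^3 + 92*a^2 - 223*a + 30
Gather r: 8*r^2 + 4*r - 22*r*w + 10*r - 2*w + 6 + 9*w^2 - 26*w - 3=8*r^2 + r*(14 - 22*w) + 9*w^2 - 28*w + 3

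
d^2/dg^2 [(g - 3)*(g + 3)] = 2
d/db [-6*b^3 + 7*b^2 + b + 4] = -18*b^2 + 14*b + 1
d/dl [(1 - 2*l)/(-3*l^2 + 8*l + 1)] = 2*(-3*l^2 + 3*l - 5)/(9*l^4 - 48*l^3 + 58*l^2 + 16*l + 1)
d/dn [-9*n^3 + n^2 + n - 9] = -27*n^2 + 2*n + 1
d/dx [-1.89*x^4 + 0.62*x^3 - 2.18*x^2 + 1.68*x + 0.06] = -7.56*x^3 + 1.86*x^2 - 4.36*x + 1.68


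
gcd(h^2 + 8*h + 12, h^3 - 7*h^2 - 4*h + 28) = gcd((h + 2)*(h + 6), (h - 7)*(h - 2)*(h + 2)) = h + 2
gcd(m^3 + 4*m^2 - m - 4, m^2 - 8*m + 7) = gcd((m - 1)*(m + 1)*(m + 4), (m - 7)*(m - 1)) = m - 1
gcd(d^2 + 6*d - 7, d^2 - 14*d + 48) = 1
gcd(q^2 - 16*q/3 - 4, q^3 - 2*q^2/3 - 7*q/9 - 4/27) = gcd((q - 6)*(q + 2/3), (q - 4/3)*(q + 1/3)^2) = 1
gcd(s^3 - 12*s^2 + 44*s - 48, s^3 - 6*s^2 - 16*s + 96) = s^2 - 10*s + 24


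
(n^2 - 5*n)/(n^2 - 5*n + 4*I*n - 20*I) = n/(n + 4*I)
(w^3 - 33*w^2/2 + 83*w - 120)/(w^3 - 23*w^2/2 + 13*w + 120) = (2*w - 5)/(2*w + 5)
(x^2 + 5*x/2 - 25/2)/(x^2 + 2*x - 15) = (x - 5/2)/(x - 3)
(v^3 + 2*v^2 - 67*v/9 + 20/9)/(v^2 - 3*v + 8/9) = (3*v^2 + 7*v - 20)/(3*v - 8)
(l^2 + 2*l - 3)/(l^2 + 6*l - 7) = (l + 3)/(l + 7)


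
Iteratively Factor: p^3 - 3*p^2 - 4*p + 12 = (p + 2)*(p^2 - 5*p + 6) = (p - 3)*(p + 2)*(p - 2)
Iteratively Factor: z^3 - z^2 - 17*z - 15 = (z - 5)*(z^2 + 4*z + 3) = (z - 5)*(z + 1)*(z + 3)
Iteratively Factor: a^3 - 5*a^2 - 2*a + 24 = (a - 4)*(a^2 - a - 6) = (a - 4)*(a - 3)*(a + 2)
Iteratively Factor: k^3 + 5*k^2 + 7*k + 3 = (k + 3)*(k^2 + 2*k + 1) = (k + 1)*(k + 3)*(k + 1)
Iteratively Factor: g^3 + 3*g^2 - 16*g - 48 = (g + 4)*(g^2 - g - 12) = (g + 3)*(g + 4)*(g - 4)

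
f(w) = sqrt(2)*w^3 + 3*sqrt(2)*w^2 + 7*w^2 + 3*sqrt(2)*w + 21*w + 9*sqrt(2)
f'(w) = 3*sqrt(2)*w^2 + 6*sqrt(2)*w + 14*w + 3*sqrt(2) + 21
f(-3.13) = 0.50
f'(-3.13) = -3.57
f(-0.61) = 1.19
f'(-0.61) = 13.11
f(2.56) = 174.76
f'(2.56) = 110.61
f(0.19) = 17.94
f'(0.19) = 29.67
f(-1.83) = -4.48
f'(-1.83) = -1.70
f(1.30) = 67.65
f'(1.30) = 61.64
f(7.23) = 1317.40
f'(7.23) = 409.59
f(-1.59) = -4.67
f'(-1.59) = 0.22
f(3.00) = 227.82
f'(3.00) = 130.88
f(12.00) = 4378.34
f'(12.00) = 906.01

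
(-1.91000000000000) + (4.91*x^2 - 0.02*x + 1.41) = 4.91*x^2 - 0.02*x - 0.5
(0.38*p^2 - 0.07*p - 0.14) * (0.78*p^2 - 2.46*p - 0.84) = 0.2964*p^4 - 0.9894*p^3 - 0.2562*p^2 + 0.4032*p + 0.1176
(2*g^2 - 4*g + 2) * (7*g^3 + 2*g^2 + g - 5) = 14*g^5 - 24*g^4 + 8*g^3 - 10*g^2 + 22*g - 10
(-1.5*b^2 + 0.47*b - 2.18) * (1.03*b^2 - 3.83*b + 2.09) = -1.545*b^4 + 6.2291*b^3 - 7.1805*b^2 + 9.3317*b - 4.5562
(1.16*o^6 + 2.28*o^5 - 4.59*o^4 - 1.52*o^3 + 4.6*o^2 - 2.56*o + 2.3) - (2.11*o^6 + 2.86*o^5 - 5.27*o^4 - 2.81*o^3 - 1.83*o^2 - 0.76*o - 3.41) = -0.95*o^6 - 0.58*o^5 + 0.68*o^4 + 1.29*o^3 + 6.43*o^2 - 1.8*o + 5.71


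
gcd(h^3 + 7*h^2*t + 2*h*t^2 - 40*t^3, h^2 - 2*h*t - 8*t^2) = 1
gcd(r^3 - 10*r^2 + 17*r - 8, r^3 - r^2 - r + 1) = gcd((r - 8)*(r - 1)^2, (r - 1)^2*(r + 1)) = r^2 - 2*r + 1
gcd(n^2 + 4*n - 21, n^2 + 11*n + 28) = n + 7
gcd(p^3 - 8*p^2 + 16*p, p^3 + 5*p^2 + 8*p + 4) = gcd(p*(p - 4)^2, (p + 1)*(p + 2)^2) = 1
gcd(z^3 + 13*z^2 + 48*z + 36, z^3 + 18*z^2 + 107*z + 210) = z + 6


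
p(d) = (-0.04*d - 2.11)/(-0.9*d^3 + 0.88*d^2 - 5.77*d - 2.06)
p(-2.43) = -0.07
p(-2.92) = -0.04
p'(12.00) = -0.00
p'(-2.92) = -0.03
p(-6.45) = -0.01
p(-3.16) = -0.04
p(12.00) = 0.00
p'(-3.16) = -0.03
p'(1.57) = -0.13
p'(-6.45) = -0.00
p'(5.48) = -0.01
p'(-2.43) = -0.06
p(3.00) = 0.06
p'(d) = (-0.04*d - 2.11)*(2.7*d^2 - 1.76*d + 5.77)/(-0.9*d^3 + 0.88*d^2 - 5.77*d - 2.06)^2 - 0.04/(-0.9*d^3 + 0.88*d^2 - 5.77*d - 2.06) = (-0.072*d^3 - 5.6618*d^2 + 3.7136*d - 12.0923)/(0.81*d^6 - 1.584*d^5 + 11.1604*d^4 - 6.4472*d^3 + 29.6673*d^2 + 23.7724*d + 4.2436)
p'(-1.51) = -0.22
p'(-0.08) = -4.90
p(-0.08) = 1.32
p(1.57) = 0.17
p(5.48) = 0.01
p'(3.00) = -0.04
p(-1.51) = -0.17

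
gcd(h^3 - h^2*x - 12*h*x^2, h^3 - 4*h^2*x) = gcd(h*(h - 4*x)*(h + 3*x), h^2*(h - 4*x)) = -h^2 + 4*h*x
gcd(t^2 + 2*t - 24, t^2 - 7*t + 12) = t - 4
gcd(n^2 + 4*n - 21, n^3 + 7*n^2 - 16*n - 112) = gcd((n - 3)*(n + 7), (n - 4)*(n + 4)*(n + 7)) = n + 7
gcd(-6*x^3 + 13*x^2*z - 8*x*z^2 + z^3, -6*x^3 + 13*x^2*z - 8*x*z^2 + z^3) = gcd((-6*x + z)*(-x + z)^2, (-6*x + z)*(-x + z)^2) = 6*x^3 - 13*x^2*z + 8*x*z^2 - z^3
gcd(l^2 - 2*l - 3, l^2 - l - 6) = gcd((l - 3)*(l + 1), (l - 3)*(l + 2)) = l - 3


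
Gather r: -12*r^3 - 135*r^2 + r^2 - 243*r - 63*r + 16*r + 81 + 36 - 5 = -12*r^3 - 134*r^2 - 290*r + 112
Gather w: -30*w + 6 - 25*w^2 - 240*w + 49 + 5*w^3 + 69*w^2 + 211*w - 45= 5*w^3 + 44*w^2 - 59*w + 10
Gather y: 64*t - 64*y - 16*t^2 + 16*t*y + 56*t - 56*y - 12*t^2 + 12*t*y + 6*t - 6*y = -28*t^2 + 126*t + y*(28*t - 126)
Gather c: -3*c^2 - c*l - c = -3*c^2 + c*(-l - 1)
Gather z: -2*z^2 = -2*z^2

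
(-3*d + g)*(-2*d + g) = 6*d^2 - 5*d*g + g^2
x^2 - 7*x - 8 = (x - 8)*(x + 1)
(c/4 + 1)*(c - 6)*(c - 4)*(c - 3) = c^4/4 - 9*c^3/4 + c^2/2 + 36*c - 72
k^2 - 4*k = k*(k - 4)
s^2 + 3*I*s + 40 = (s - 5*I)*(s + 8*I)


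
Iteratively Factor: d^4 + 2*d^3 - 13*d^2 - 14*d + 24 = (d - 3)*(d^3 + 5*d^2 + 2*d - 8) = (d - 3)*(d - 1)*(d^2 + 6*d + 8) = (d - 3)*(d - 1)*(d + 4)*(d + 2)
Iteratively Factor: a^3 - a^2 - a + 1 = (a - 1)*(a^2 - 1) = (a - 1)*(a + 1)*(a - 1)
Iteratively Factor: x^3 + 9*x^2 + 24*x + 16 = (x + 4)*(x^2 + 5*x + 4) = (x + 4)^2*(x + 1)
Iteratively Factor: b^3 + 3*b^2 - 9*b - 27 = (b - 3)*(b^2 + 6*b + 9) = (b - 3)*(b + 3)*(b + 3)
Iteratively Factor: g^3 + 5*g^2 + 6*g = (g + 3)*(g^2 + 2*g) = (g + 2)*(g + 3)*(g)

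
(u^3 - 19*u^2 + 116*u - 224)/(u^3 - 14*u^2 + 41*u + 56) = (u - 4)/(u + 1)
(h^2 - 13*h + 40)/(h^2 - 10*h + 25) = (h - 8)/(h - 5)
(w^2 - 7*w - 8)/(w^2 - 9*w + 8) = (w + 1)/(w - 1)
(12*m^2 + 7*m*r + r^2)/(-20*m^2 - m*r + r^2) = (3*m + r)/(-5*m + r)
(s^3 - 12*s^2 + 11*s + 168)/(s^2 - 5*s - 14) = (s^2 - 5*s - 24)/(s + 2)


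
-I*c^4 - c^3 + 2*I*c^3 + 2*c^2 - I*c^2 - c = c*(c - 1)*(c - I)*(-I*c + I)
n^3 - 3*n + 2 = (n - 1)^2*(n + 2)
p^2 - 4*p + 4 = (p - 2)^2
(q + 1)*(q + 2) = q^2 + 3*q + 2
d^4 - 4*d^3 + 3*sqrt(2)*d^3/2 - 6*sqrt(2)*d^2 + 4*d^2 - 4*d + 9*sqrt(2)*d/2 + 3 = (d - 3)*(d - 1)*(d + sqrt(2)/2)*(d + sqrt(2))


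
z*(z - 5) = z^2 - 5*z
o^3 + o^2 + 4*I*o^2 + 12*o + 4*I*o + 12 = (o + 1)*(o - 2*I)*(o + 6*I)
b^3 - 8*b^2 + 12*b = b*(b - 6)*(b - 2)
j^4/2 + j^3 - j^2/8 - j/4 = j*(j/2 + 1)*(j - 1/2)*(j + 1/2)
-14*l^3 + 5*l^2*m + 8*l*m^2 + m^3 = (-l + m)*(2*l + m)*(7*l + m)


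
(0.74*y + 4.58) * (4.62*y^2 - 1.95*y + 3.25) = 3.4188*y^3 + 19.7166*y^2 - 6.526*y + 14.885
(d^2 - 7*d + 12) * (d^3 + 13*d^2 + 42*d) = d^5 + 6*d^4 - 37*d^3 - 138*d^2 + 504*d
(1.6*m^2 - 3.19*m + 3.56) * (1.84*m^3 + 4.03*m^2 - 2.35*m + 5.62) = 2.944*m^5 + 0.5784*m^4 - 10.0653*m^3 + 30.8353*m^2 - 26.2938*m + 20.0072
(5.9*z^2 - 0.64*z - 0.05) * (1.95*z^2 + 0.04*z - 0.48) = 11.505*z^4 - 1.012*z^3 - 2.9551*z^2 + 0.3052*z + 0.024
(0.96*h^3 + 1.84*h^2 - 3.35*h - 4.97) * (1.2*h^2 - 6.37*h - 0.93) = 1.152*h^5 - 3.9072*h^4 - 16.6336*h^3 + 13.6643*h^2 + 34.7744*h + 4.6221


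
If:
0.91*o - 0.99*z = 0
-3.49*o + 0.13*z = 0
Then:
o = 0.00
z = 0.00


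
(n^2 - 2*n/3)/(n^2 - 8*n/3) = (3*n - 2)/(3*n - 8)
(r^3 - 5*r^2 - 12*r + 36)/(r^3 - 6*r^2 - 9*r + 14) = (r^3 - 5*r^2 - 12*r + 36)/(r^3 - 6*r^2 - 9*r + 14)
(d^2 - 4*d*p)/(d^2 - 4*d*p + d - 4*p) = d/(d + 1)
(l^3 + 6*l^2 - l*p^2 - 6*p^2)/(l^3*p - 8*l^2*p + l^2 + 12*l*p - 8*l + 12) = (l^3 + 6*l^2 - l*p^2 - 6*p^2)/(l^3*p - 8*l^2*p + l^2 + 12*l*p - 8*l + 12)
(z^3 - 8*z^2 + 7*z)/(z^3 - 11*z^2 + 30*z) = (z^2 - 8*z + 7)/(z^2 - 11*z + 30)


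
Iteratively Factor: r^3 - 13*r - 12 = (r + 3)*(r^2 - 3*r - 4) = (r + 1)*(r + 3)*(r - 4)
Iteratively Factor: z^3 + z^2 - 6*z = (z - 2)*(z^2 + 3*z) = (z - 2)*(z + 3)*(z)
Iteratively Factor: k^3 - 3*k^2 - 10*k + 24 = (k + 3)*(k^2 - 6*k + 8) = (k - 2)*(k + 3)*(k - 4)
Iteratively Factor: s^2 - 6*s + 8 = (s - 2)*(s - 4)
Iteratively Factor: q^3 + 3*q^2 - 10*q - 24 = (q + 2)*(q^2 + q - 12) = (q + 2)*(q + 4)*(q - 3)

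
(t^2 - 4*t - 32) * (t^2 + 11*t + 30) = t^4 + 7*t^3 - 46*t^2 - 472*t - 960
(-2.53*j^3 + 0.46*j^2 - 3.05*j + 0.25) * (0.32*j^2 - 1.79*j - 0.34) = -0.8096*j^5 + 4.6759*j^4 - 0.9392*j^3 + 5.3831*j^2 + 0.5895*j - 0.085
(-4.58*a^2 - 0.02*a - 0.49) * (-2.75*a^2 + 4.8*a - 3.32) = 12.595*a^4 - 21.929*a^3 + 16.4571*a^2 - 2.2856*a + 1.6268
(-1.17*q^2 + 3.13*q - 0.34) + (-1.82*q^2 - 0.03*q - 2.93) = -2.99*q^2 + 3.1*q - 3.27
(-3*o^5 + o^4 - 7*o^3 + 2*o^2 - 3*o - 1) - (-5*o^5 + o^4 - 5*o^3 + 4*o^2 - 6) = 2*o^5 - 2*o^3 - 2*o^2 - 3*o + 5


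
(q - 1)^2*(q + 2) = q^3 - 3*q + 2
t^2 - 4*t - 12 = (t - 6)*(t + 2)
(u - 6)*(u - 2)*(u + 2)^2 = u^4 - 4*u^3 - 16*u^2 + 16*u + 48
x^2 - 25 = (x - 5)*(x + 5)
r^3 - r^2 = r^2*(r - 1)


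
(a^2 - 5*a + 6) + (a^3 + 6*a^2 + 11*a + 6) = a^3 + 7*a^2 + 6*a + 12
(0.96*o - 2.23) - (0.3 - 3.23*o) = 4.19*o - 2.53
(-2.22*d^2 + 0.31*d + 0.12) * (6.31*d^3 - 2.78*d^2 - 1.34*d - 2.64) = -14.0082*d^5 + 8.1277*d^4 + 2.8702*d^3 + 5.1118*d^2 - 0.9792*d - 0.3168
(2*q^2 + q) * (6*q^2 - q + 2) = 12*q^4 + 4*q^3 + 3*q^2 + 2*q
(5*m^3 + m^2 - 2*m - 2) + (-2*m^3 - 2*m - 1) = 3*m^3 + m^2 - 4*m - 3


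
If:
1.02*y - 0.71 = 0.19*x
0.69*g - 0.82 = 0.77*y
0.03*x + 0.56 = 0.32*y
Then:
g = 4.33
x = 11.39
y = 2.82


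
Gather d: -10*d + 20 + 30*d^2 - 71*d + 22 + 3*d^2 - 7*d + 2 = 33*d^2 - 88*d + 44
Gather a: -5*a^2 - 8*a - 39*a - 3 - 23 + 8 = -5*a^2 - 47*a - 18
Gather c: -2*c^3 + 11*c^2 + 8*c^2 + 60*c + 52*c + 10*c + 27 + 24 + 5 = -2*c^3 + 19*c^2 + 122*c + 56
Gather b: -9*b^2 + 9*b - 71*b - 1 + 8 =-9*b^2 - 62*b + 7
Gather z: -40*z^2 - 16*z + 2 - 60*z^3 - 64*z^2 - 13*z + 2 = -60*z^3 - 104*z^2 - 29*z + 4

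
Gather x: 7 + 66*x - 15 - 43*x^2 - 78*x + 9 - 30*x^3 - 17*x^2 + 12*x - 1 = -30*x^3 - 60*x^2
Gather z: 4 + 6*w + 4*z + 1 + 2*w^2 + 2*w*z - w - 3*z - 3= 2*w^2 + 5*w + z*(2*w + 1) + 2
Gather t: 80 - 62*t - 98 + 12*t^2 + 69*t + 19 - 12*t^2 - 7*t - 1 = 0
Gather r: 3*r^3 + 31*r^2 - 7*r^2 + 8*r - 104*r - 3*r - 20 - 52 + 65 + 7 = 3*r^3 + 24*r^2 - 99*r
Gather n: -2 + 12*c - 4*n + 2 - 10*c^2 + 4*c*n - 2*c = -10*c^2 + 10*c + n*(4*c - 4)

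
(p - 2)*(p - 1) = p^2 - 3*p + 2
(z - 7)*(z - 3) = z^2 - 10*z + 21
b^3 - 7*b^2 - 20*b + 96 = (b - 8)*(b - 3)*(b + 4)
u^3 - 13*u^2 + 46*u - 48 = (u - 8)*(u - 3)*(u - 2)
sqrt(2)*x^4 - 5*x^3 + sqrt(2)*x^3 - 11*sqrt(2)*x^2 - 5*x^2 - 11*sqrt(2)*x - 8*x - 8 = (x + 1)*(x - 4*sqrt(2))*(x + sqrt(2))*(sqrt(2)*x + 1)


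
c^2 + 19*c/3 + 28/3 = (c + 7/3)*(c + 4)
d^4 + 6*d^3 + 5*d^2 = d^2*(d + 1)*(d + 5)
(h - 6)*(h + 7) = h^2 + h - 42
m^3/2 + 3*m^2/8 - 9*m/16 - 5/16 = (m/2 + 1/4)*(m - 1)*(m + 5/4)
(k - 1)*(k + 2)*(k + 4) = k^3 + 5*k^2 + 2*k - 8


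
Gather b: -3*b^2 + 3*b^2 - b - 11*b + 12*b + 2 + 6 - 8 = 0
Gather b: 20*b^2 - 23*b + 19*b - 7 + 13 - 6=20*b^2 - 4*b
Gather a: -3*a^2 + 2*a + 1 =-3*a^2 + 2*a + 1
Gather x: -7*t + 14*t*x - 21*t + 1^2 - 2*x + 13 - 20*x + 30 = -28*t + x*(14*t - 22) + 44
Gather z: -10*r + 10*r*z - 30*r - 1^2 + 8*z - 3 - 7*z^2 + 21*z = -40*r - 7*z^2 + z*(10*r + 29) - 4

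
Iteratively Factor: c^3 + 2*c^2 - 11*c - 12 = (c - 3)*(c^2 + 5*c + 4) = (c - 3)*(c + 1)*(c + 4)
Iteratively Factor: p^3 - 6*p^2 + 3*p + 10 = (p - 5)*(p^2 - p - 2) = (p - 5)*(p - 2)*(p + 1)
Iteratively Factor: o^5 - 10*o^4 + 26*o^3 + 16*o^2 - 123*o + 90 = (o - 3)*(o^4 - 7*o^3 + 5*o^2 + 31*o - 30) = (o - 3)^2*(o^3 - 4*o^2 - 7*o + 10) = (o - 3)^2*(o - 1)*(o^2 - 3*o - 10) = (o - 3)^2*(o - 1)*(o + 2)*(o - 5)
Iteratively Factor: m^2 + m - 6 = (m - 2)*(m + 3)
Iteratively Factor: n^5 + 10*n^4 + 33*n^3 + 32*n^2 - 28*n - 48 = (n + 3)*(n^4 + 7*n^3 + 12*n^2 - 4*n - 16) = (n + 3)*(n + 4)*(n^3 + 3*n^2 - 4) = (n + 2)*(n + 3)*(n + 4)*(n^2 + n - 2) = (n - 1)*(n + 2)*(n + 3)*(n + 4)*(n + 2)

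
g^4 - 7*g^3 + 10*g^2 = g^2*(g - 5)*(g - 2)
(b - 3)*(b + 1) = b^2 - 2*b - 3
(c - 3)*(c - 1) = c^2 - 4*c + 3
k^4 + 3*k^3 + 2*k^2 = k^2*(k + 1)*(k + 2)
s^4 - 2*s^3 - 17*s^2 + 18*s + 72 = (s - 4)*(s - 3)*(s + 2)*(s + 3)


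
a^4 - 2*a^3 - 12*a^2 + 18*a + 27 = (a - 3)^2*(a + 1)*(a + 3)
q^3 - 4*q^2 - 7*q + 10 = (q - 5)*(q - 1)*(q + 2)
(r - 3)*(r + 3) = r^2 - 9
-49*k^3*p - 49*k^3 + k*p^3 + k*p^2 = (-7*k + p)*(7*k + p)*(k*p + k)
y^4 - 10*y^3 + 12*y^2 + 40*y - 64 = (y - 8)*(y - 2)^2*(y + 2)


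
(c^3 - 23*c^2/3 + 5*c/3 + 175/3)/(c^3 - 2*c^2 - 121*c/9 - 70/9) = 3*(c - 5)/(3*c + 2)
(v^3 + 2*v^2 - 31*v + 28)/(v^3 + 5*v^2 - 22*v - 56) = (v - 1)/(v + 2)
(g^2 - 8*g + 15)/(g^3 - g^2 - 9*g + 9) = (g - 5)/(g^2 + 2*g - 3)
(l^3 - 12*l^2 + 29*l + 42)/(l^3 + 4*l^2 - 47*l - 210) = (l^2 - 5*l - 6)/(l^2 + 11*l + 30)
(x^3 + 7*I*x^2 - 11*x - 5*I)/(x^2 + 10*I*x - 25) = (x^2 + 2*I*x - 1)/(x + 5*I)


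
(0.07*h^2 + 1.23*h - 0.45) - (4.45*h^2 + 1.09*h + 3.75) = -4.38*h^2 + 0.14*h - 4.2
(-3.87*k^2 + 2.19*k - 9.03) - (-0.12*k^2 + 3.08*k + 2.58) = -3.75*k^2 - 0.89*k - 11.61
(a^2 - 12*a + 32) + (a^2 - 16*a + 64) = 2*a^2 - 28*a + 96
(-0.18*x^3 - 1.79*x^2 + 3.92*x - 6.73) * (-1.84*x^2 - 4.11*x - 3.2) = 0.3312*x^5 + 4.0334*x^4 + 0.7201*x^3 + 2.0*x^2 + 15.1163*x + 21.536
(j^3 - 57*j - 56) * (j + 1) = j^4 + j^3 - 57*j^2 - 113*j - 56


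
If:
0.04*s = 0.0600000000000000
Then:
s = 1.50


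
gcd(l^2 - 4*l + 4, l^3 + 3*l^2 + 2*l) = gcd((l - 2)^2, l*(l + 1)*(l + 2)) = 1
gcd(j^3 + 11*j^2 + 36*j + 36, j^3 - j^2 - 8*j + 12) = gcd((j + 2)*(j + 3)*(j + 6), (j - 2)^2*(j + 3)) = j + 3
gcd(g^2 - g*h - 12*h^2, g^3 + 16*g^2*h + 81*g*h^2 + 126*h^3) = g + 3*h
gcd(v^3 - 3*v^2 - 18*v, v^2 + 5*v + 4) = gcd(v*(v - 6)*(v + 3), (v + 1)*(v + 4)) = 1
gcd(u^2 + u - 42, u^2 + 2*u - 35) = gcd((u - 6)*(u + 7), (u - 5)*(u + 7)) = u + 7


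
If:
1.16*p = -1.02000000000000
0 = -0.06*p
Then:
No Solution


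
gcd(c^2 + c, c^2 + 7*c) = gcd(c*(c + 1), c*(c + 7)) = c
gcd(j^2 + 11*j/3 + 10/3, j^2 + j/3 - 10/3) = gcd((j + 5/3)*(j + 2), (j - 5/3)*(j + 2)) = j + 2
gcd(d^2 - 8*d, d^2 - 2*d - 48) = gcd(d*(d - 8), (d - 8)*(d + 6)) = d - 8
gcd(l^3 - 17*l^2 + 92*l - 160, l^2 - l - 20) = l - 5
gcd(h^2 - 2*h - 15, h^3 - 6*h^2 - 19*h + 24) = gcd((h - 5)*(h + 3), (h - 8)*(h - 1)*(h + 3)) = h + 3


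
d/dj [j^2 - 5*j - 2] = 2*j - 5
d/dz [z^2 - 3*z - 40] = 2*z - 3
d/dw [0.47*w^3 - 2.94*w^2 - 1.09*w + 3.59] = 1.41*w^2 - 5.88*w - 1.09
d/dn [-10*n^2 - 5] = -20*n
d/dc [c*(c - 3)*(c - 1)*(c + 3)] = 4*c^3 - 3*c^2 - 18*c + 9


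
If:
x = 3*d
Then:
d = x/3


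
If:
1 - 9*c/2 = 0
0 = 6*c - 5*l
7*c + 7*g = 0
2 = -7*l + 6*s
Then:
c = 2/9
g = -2/9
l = 4/15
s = 29/45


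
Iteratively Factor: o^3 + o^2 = (o + 1)*(o^2) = o*(o + 1)*(o)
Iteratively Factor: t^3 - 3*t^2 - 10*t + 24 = (t - 4)*(t^2 + t - 6) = (t - 4)*(t - 2)*(t + 3)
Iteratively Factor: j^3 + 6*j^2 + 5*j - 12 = (j + 3)*(j^2 + 3*j - 4) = (j + 3)*(j + 4)*(j - 1)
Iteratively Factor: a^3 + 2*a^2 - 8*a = (a - 2)*(a^2 + 4*a) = (a - 2)*(a + 4)*(a)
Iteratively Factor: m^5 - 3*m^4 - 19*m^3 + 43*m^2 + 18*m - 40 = (m - 5)*(m^4 + 2*m^3 - 9*m^2 - 2*m + 8) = (m - 5)*(m - 2)*(m^3 + 4*m^2 - m - 4) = (m - 5)*(m - 2)*(m - 1)*(m^2 + 5*m + 4) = (m - 5)*(m - 2)*(m - 1)*(m + 4)*(m + 1)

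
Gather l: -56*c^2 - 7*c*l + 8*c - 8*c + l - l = -56*c^2 - 7*c*l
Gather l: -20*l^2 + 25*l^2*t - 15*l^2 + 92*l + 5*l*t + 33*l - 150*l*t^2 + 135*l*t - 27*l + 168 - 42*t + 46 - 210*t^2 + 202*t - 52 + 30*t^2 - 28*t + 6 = l^2*(25*t - 35) + l*(-150*t^2 + 140*t + 98) - 180*t^2 + 132*t + 168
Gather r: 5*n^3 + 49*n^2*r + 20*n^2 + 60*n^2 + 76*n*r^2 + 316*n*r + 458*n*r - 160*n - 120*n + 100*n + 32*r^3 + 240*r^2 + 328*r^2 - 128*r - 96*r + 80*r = 5*n^3 + 80*n^2 - 180*n + 32*r^3 + r^2*(76*n + 568) + r*(49*n^2 + 774*n - 144)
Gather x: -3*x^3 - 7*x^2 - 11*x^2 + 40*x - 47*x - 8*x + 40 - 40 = -3*x^3 - 18*x^2 - 15*x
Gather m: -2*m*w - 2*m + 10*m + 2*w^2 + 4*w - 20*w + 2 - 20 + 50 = m*(8 - 2*w) + 2*w^2 - 16*w + 32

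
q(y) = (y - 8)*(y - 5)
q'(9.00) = 5.00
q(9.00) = 4.00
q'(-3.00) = -19.00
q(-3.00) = 88.00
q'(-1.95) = -16.90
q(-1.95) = 69.15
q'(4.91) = -3.18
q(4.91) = 0.28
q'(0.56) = -11.88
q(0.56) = 33.03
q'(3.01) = -6.98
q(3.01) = 9.93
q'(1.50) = -10.00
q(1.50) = 22.75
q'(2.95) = -7.10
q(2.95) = 10.35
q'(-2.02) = -17.04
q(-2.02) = 70.34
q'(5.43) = -2.14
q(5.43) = -1.11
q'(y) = 2*y - 13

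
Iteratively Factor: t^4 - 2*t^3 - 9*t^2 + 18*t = (t - 3)*(t^3 + t^2 - 6*t) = t*(t - 3)*(t^2 + t - 6) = t*(t - 3)*(t - 2)*(t + 3)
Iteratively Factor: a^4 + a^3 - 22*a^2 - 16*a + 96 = (a + 4)*(a^3 - 3*a^2 - 10*a + 24) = (a - 4)*(a + 4)*(a^2 + a - 6) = (a - 4)*(a - 2)*(a + 4)*(a + 3)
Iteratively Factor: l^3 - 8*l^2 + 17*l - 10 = (l - 2)*(l^2 - 6*l + 5) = (l - 5)*(l - 2)*(l - 1)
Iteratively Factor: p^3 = (p)*(p^2) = p^2*(p)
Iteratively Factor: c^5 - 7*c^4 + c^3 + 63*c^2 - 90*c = (c + 3)*(c^4 - 10*c^3 + 31*c^2 - 30*c) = (c - 5)*(c + 3)*(c^3 - 5*c^2 + 6*c) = (c - 5)*(c - 3)*(c + 3)*(c^2 - 2*c) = c*(c - 5)*(c - 3)*(c + 3)*(c - 2)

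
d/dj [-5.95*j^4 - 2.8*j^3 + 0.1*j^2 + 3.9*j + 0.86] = -23.8*j^3 - 8.4*j^2 + 0.2*j + 3.9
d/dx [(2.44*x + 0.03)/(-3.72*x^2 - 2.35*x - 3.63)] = (9.0768*x^2 + 0.2232*x - 8.7867)/(13.8384*x^4 + 17.484*x^3 + 32.5297*x^2 + 17.061*x + 13.1769)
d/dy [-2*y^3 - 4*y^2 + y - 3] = -6*y^2 - 8*y + 1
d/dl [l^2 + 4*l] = 2*l + 4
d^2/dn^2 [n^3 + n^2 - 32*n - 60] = 6*n + 2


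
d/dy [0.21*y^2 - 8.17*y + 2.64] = 0.42*y - 8.17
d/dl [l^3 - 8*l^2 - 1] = l*(3*l - 16)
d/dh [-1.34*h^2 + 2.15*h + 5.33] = 2.15 - 2.68*h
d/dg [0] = 0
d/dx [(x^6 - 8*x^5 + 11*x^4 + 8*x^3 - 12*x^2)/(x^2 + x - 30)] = x*(4*x^6 - 19*x^5 - 190*x^4 + 1241*x^3 - 1304*x^2 - 732*x + 720)/(x^4 + 2*x^3 - 59*x^2 - 60*x + 900)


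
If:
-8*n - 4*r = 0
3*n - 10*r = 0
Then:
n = 0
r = 0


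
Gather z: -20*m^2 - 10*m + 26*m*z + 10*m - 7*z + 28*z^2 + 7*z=-20*m^2 + 26*m*z + 28*z^2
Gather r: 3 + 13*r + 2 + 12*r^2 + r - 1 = 12*r^2 + 14*r + 4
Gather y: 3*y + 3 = 3*y + 3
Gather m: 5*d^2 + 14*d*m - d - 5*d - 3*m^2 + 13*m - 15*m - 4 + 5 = 5*d^2 - 6*d - 3*m^2 + m*(14*d - 2) + 1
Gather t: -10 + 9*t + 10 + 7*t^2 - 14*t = 7*t^2 - 5*t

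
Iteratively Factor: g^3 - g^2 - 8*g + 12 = (g - 2)*(g^2 + g - 6) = (g - 2)^2*(g + 3)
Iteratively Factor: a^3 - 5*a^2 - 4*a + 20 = (a - 5)*(a^2 - 4) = (a - 5)*(a + 2)*(a - 2)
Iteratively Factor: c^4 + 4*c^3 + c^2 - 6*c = (c)*(c^3 + 4*c^2 + c - 6) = c*(c + 2)*(c^2 + 2*c - 3) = c*(c - 1)*(c + 2)*(c + 3)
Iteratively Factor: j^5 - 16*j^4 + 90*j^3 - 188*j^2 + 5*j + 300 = (j - 5)*(j^4 - 11*j^3 + 35*j^2 - 13*j - 60) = (j - 5)*(j - 3)*(j^3 - 8*j^2 + 11*j + 20) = (j - 5)^2*(j - 3)*(j^2 - 3*j - 4) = (j - 5)^2*(j - 4)*(j - 3)*(j + 1)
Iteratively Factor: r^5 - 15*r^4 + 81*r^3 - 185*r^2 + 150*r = (r - 5)*(r^4 - 10*r^3 + 31*r^2 - 30*r) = r*(r - 5)*(r^3 - 10*r^2 + 31*r - 30) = r*(r - 5)*(r - 3)*(r^2 - 7*r + 10) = r*(r - 5)^2*(r - 3)*(r - 2)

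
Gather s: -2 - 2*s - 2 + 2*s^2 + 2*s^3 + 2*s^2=2*s^3 + 4*s^2 - 2*s - 4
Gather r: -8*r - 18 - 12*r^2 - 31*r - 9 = -12*r^2 - 39*r - 27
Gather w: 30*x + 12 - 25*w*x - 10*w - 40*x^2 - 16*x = w*(-25*x - 10) - 40*x^2 + 14*x + 12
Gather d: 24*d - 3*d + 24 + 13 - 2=21*d + 35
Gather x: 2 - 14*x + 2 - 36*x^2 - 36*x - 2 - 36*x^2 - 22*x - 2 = -72*x^2 - 72*x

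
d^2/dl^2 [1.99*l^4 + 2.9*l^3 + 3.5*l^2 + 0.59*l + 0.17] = 23.88*l^2 + 17.4*l + 7.0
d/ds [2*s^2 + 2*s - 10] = 4*s + 2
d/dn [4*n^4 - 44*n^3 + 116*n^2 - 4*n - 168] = 16*n^3 - 132*n^2 + 232*n - 4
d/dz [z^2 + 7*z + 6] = 2*z + 7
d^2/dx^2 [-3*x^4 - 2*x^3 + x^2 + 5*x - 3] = -36*x^2 - 12*x + 2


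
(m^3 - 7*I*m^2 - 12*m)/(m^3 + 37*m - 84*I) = m/(m + 7*I)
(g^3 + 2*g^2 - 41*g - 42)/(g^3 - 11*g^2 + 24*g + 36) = (g + 7)/(g - 6)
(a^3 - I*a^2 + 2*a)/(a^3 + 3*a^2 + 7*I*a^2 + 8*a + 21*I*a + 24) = a*(a^2 - I*a + 2)/(a^3 + a^2*(3 + 7*I) + a*(8 + 21*I) + 24)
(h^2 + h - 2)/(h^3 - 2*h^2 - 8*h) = (h - 1)/(h*(h - 4))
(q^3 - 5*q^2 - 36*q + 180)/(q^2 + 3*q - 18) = (q^2 - 11*q + 30)/(q - 3)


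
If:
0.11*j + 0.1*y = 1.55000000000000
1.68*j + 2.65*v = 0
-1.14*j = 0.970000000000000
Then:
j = -0.85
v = 0.54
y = 16.44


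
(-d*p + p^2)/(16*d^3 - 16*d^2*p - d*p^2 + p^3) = p/(-16*d^2 + p^2)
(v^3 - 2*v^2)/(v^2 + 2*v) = v*(v - 2)/(v + 2)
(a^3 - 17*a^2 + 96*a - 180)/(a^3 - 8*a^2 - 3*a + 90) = (a - 6)/(a + 3)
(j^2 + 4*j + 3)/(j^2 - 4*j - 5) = (j + 3)/(j - 5)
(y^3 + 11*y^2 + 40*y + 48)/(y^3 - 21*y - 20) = (y^2 + 7*y + 12)/(y^2 - 4*y - 5)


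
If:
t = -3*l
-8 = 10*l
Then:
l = -4/5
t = 12/5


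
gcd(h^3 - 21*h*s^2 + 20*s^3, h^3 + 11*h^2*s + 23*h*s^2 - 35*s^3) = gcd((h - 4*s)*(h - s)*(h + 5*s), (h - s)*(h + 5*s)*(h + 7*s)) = -h^2 - 4*h*s + 5*s^2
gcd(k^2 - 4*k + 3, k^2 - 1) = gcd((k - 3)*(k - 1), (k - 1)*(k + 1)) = k - 1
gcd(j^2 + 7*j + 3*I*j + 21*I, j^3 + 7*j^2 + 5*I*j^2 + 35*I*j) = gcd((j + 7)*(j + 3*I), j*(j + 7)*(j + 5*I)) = j + 7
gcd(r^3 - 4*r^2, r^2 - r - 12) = r - 4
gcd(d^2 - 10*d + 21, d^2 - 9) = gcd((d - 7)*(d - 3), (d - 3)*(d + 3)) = d - 3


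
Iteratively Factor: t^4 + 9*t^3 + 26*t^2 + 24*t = (t + 3)*(t^3 + 6*t^2 + 8*t) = (t + 2)*(t + 3)*(t^2 + 4*t) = (t + 2)*(t + 3)*(t + 4)*(t)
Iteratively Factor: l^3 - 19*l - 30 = (l + 3)*(l^2 - 3*l - 10) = (l + 2)*(l + 3)*(l - 5)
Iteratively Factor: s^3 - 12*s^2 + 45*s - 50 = (s - 5)*(s^2 - 7*s + 10) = (s - 5)^2*(s - 2)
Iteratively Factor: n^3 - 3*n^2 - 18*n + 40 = (n - 2)*(n^2 - n - 20) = (n - 5)*(n - 2)*(n + 4)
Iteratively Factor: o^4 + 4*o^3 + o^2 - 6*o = (o - 1)*(o^3 + 5*o^2 + 6*o) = (o - 1)*(o + 3)*(o^2 + 2*o) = (o - 1)*(o + 2)*(o + 3)*(o)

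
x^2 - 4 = (x - 2)*(x + 2)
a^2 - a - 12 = (a - 4)*(a + 3)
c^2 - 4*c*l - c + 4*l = (c - 1)*(c - 4*l)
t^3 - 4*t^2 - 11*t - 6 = (t - 6)*(t + 1)^2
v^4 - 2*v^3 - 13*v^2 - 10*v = v*(v - 5)*(v + 1)*(v + 2)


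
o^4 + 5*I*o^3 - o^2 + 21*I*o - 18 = (o - 2*I)*(o + I)*(o + 3*I)^2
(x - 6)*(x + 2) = x^2 - 4*x - 12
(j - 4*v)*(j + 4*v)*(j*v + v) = j^3*v + j^2*v - 16*j*v^3 - 16*v^3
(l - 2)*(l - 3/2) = l^2 - 7*l/2 + 3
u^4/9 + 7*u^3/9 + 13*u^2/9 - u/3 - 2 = (u/3 + 1)^2*(u - 1)*(u + 2)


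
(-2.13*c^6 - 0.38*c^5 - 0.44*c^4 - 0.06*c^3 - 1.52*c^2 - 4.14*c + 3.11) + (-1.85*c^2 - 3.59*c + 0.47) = -2.13*c^6 - 0.38*c^5 - 0.44*c^4 - 0.06*c^3 - 3.37*c^2 - 7.73*c + 3.58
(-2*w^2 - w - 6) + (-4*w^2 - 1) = -6*w^2 - w - 7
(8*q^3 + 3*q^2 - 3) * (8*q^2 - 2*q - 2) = 64*q^5 + 8*q^4 - 22*q^3 - 30*q^2 + 6*q + 6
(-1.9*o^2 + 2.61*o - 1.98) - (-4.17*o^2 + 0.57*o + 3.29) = 2.27*o^2 + 2.04*o - 5.27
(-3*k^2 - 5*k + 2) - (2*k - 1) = -3*k^2 - 7*k + 3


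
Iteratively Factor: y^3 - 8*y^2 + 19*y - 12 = (y - 3)*(y^2 - 5*y + 4) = (y - 3)*(y - 1)*(y - 4)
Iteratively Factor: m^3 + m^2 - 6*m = (m - 2)*(m^2 + 3*m) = m*(m - 2)*(m + 3)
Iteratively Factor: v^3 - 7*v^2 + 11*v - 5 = (v - 1)*(v^2 - 6*v + 5) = (v - 1)^2*(v - 5)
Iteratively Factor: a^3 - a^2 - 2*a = (a - 2)*(a^2 + a) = (a - 2)*(a + 1)*(a)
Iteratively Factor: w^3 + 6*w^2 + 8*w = (w + 4)*(w^2 + 2*w) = w*(w + 4)*(w + 2)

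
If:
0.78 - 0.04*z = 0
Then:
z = 19.50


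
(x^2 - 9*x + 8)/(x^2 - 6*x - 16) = (x - 1)/(x + 2)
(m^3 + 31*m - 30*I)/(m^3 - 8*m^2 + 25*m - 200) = (m^3 + 31*m - 30*I)/(m^3 - 8*m^2 + 25*m - 200)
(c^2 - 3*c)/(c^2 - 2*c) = (c - 3)/(c - 2)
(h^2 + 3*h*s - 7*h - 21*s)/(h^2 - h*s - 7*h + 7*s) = (-h - 3*s)/(-h + s)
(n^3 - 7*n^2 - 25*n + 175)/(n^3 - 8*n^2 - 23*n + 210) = (n - 5)/(n - 6)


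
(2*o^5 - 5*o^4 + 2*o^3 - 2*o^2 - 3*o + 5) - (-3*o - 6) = 2*o^5 - 5*o^4 + 2*o^3 - 2*o^2 + 11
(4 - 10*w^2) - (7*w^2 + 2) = 2 - 17*w^2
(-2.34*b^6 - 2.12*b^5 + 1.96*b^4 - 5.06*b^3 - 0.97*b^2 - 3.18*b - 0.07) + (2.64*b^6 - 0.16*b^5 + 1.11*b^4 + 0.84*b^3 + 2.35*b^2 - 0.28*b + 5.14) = 0.3*b^6 - 2.28*b^5 + 3.07*b^4 - 4.22*b^3 + 1.38*b^2 - 3.46*b + 5.07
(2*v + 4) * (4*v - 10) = 8*v^2 - 4*v - 40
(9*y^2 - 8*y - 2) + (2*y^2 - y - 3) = 11*y^2 - 9*y - 5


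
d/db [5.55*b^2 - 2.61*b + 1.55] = 11.1*b - 2.61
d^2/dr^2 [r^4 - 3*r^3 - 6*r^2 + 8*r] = 12*r^2 - 18*r - 12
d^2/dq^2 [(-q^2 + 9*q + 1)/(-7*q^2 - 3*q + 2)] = 2*(-462*q^3 - 105*q^2 - 441*q - 73)/(343*q^6 + 441*q^5 - 105*q^4 - 225*q^3 + 30*q^2 + 36*q - 8)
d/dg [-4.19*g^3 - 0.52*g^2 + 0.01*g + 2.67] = -12.57*g^2 - 1.04*g + 0.01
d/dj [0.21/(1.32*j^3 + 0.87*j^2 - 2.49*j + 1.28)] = (-0.8316*j^2 - 0.3654*j + 0.5229)/(1.32*j^3 + 0.87*j^2 - 2.49*j + 1.28)^2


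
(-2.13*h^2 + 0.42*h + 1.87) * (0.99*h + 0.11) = -2.1087*h^3 + 0.1815*h^2 + 1.8975*h + 0.2057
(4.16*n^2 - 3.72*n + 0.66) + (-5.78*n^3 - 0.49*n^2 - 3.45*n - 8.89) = -5.78*n^3 + 3.67*n^2 - 7.17*n - 8.23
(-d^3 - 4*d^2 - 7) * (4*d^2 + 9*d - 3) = -4*d^5 - 25*d^4 - 33*d^3 - 16*d^2 - 63*d + 21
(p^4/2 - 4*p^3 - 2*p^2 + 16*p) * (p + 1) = p^5/2 - 7*p^4/2 - 6*p^3 + 14*p^2 + 16*p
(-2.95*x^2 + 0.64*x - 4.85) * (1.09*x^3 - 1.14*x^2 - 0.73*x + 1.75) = -3.2155*x^5 + 4.0606*x^4 - 3.8626*x^3 - 0.100700000000002*x^2 + 4.6605*x - 8.4875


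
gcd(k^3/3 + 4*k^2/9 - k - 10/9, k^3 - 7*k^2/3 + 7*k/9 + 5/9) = k - 5/3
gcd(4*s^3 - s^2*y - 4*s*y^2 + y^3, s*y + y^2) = s + y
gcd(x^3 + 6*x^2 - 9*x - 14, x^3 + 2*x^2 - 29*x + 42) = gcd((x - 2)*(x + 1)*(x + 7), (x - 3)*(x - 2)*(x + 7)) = x^2 + 5*x - 14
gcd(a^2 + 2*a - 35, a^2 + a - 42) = a + 7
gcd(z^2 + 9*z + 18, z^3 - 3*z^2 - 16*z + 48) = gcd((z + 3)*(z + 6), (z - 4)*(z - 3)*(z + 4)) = 1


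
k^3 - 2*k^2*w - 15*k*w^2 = k*(k - 5*w)*(k + 3*w)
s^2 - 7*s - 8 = (s - 8)*(s + 1)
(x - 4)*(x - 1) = x^2 - 5*x + 4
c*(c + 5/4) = c^2 + 5*c/4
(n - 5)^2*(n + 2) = n^3 - 8*n^2 + 5*n + 50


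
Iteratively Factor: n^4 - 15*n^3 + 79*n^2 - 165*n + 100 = (n - 5)*(n^3 - 10*n^2 + 29*n - 20) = (n - 5)*(n - 1)*(n^2 - 9*n + 20) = (n - 5)^2*(n - 1)*(n - 4)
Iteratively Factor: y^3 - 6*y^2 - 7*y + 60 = (y - 4)*(y^2 - 2*y - 15) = (y - 4)*(y + 3)*(y - 5)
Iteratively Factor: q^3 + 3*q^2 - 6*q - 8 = (q + 4)*(q^2 - q - 2) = (q - 2)*(q + 4)*(q + 1)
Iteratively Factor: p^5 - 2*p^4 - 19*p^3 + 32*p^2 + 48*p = (p + 1)*(p^4 - 3*p^3 - 16*p^2 + 48*p) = p*(p + 1)*(p^3 - 3*p^2 - 16*p + 48) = p*(p + 1)*(p + 4)*(p^2 - 7*p + 12) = p*(p - 4)*(p + 1)*(p + 4)*(p - 3)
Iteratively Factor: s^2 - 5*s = (s)*(s - 5)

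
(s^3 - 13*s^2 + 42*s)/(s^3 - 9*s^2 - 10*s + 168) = s/(s + 4)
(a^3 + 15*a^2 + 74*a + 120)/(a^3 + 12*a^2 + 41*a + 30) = (a + 4)/(a + 1)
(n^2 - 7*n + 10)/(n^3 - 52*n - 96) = (-n^2 + 7*n - 10)/(-n^3 + 52*n + 96)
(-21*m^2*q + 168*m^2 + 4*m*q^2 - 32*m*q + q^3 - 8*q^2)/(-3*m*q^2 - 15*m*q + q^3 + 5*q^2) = (7*m*q - 56*m + q^2 - 8*q)/(q*(q + 5))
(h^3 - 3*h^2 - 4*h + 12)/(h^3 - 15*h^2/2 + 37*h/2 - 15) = 2*(h + 2)/(2*h - 5)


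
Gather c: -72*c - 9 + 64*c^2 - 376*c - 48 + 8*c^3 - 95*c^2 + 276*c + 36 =8*c^3 - 31*c^2 - 172*c - 21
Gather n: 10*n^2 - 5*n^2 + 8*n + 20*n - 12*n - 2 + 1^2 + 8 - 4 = 5*n^2 + 16*n + 3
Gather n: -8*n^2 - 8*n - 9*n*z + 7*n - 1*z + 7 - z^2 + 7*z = -8*n^2 + n*(-9*z - 1) - z^2 + 6*z + 7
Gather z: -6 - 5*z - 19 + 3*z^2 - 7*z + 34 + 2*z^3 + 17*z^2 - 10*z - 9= 2*z^3 + 20*z^2 - 22*z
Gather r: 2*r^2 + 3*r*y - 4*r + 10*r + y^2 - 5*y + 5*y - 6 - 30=2*r^2 + r*(3*y + 6) + y^2 - 36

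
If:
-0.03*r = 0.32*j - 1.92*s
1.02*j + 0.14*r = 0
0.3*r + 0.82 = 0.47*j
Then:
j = 0.31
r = -2.25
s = 0.02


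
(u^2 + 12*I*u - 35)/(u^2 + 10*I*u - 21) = (u + 5*I)/(u + 3*I)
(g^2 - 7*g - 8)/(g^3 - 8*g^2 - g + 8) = 1/(g - 1)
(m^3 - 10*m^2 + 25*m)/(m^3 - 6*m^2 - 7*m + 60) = m*(m - 5)/(m^2 - m - 12)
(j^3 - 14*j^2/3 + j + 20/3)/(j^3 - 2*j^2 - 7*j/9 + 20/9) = 3*(j - 4)/(3*j - 4)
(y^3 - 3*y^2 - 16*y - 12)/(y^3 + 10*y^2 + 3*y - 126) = (y^3 - 3*y^2 - 16*y - 12)/(y^3 + 10*y^2 + 3*y - 126)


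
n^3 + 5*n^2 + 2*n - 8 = (n - 1)*(n + 2)*(n + 4)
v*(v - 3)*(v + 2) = v^3 - v^2 - 6*v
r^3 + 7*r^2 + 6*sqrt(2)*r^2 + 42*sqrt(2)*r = r*(r + 7)*(r + 6*sqrt(2))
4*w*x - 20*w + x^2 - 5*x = (4*w + x)*(x - 5)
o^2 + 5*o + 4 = (o + 1)*(o + 4)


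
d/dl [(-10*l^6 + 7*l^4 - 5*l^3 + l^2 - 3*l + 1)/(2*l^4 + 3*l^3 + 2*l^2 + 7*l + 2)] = (-40*l^9 - 90*l^8 - 80*l^7 - 319*l^6 - 96*l^5 + 152*l^4 - 4*l^3 - 26*l^2 - 13)/(4*l^8 + 12*l^7 + 17*l^6 + 40*l^5 + 54*l^4 + 40*l^3 + 57*l^2 + 28*l + 4)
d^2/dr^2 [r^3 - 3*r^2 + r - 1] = 6*r - 6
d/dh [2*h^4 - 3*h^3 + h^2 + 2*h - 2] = 8*h^3 - 9*h^2 + 2*h + 2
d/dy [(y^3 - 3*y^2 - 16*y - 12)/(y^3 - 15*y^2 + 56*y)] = 12*(-y^4 + 12*y^3 - 31*y^2 - 30*y + 56)/(y^2*(y^4 - 30*y^3 + 337*y^2 - 1680*y + 3136))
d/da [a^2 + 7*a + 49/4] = 2*a + 7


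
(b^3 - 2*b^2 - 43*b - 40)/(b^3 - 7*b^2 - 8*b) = (b + 5)/b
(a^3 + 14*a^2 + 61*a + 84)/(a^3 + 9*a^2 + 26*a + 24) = (a + 7)/(a + 2)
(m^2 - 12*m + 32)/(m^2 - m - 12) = (m - 8)/(m + 3)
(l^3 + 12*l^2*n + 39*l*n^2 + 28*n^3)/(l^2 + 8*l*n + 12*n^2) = (l^3 + 12*l^2*n + 39*l*n^2 + 28*n^3)/(l^2 + 8*l*n + 12*n^2)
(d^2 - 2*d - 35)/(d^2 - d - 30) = (d - 7)/(d - 6)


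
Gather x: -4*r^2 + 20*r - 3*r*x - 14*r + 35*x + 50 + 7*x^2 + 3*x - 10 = -4*r^2 + 6*r + 7*x^2 + x*(38 - 3*r) + 40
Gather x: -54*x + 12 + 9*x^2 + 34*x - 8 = 9*x^2 - 20*x + 4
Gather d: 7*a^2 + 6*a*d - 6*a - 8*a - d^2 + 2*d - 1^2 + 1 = 7*a^2 - 14*a - d^2 + d*(6*a + 2)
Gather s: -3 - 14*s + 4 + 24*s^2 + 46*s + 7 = 24*s^2 + 32*s + 8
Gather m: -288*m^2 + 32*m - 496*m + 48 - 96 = -288*m^2 - 464*m - 48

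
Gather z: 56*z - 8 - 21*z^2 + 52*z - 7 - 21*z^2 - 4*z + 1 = -42*z^2 + 104*z - 14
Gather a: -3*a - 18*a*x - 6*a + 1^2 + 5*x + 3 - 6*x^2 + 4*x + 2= a*(-18*x - 9) - 6*x^2 + 9*x + 6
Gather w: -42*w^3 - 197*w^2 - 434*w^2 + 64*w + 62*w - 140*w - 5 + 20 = -42*w^3 - 631*w^2 - 14*w + 15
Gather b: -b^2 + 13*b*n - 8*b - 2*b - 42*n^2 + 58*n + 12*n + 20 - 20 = -b^2 + b*(13*n - 10) - 42*n^2 + 70*n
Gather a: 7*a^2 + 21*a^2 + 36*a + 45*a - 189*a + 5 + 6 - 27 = 28*a^2 - 108*a - 16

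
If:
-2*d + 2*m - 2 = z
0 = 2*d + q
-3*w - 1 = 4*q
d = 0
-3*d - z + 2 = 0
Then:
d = 0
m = 2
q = 0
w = -1/3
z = 2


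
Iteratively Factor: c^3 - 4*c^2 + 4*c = (c - 2)*(c^2 - 2*c) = (c - 2)^2*(c)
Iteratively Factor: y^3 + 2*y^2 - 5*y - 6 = (y - 2)*(y^2 + 4*y + 3) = (y - 2)*(y + 1)*(y + 3)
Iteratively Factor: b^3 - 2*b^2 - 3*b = (b + 1)*(b^2 - 3*b) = b*(b + 1)*(b - 3)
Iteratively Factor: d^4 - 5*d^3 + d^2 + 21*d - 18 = (d - 3)*(d^3 - 2*d^2 - 5*d + 6) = (d - 3)^2*(d^2 + d - 2) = (d - 3)^2*(d + 2)*(d - 1)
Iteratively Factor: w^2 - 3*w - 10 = (w + 2)*(w - 5)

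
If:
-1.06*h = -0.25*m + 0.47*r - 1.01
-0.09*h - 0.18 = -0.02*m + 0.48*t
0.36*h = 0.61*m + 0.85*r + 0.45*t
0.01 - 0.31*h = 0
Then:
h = 0.03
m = -1.46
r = 1.30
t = -0.44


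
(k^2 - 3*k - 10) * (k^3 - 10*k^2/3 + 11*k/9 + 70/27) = k^5 - 19*k^4/3 + 11*k^3/9 + 871*k^2/27 - 20*k - 700/27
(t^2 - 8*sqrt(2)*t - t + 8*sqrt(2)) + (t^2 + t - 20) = 2*t^2 - 8*sqrt(2)*t - 20 + 8*sqrt(2)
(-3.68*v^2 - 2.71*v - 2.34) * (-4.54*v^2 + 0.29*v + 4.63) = 16.7072*v^4 + 11.2362*v^3 - 7.2007*v^2 - 13.2259*v - 10.8342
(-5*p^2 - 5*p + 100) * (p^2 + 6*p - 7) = -5*p^4 - 35*p^3 + 105*p^2 + 635*p - 700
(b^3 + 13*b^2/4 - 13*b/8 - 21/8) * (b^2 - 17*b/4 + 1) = b^5 - b^4 - 231*b^3/16 + 241*b^2/32 + 305*b/32 - 21/8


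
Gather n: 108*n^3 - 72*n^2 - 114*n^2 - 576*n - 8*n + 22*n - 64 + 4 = 108*n^3 - 186*n^2 - 562*n - 60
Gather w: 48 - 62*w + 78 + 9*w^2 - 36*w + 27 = 9*w^2 - 98*w + 153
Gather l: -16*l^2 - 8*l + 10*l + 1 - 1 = -16*l^2 + 2*l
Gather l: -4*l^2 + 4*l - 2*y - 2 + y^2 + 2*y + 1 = -4*l^2 + 4*l + y^2 - 1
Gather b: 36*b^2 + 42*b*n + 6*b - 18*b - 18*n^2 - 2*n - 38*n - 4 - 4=36*b^2 + b*(42*n - 12) - 18*n^2 - 40*n - 8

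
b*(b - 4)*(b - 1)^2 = b^4 - 6*b^3 + 9*b^2 - 4*b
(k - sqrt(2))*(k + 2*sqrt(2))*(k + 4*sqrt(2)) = k^3 + 5*sqrt(2)*k^2 + 4*k - 16*sqrt(2)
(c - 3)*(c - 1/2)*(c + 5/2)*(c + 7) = c^4 + 6*c^3 - 57*c^2/4 - 47*c + 105/4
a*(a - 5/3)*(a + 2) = a^3 + a^2/3 - 10*a/3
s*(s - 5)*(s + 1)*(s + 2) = s^4 - 2*s^3 - 13*s^2 - 10*s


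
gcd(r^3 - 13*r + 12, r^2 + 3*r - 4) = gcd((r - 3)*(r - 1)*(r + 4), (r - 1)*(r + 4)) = r^2 + 3*r - 4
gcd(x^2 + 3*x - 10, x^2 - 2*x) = x - 2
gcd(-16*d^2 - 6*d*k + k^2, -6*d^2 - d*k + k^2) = 2*d + k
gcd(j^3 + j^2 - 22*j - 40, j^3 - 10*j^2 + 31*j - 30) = j - 5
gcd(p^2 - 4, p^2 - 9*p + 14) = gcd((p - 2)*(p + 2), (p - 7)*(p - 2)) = p - 2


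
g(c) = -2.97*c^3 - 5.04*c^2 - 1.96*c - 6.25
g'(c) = -8.91*c^2 - 10.08*c - 1.96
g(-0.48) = -6.14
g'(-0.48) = 0.83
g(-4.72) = 203.03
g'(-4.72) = -152.88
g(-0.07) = -6.14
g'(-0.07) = -1.30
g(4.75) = -447.58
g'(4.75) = -250.87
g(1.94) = -50.71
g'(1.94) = -55.05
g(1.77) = -41.98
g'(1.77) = -47.72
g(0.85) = -13.38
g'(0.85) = -16.97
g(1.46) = -29.10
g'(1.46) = -35.67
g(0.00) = -6.25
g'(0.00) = -1.96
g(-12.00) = 4423.67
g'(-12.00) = -1164.04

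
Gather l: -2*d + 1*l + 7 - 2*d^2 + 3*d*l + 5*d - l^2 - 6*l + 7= -2*d^2 + 3*d - l^2 + l*(3*d - 5) + 14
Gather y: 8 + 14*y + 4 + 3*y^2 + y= 3*y^2 + 15*y + 12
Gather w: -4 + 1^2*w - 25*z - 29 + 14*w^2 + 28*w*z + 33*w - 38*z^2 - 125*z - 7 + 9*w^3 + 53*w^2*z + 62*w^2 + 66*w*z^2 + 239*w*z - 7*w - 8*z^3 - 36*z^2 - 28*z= 9*w^3 + w^2*(53*z + 76) + w*(66*z^2 + 267*z + 27) - 8*z^3 - 74*z^2 - 178*z - 40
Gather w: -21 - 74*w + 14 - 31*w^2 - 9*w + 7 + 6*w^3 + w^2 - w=6*w^3 - 30*w^2 - 84*w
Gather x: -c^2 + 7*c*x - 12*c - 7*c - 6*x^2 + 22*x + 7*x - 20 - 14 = -c^2 - 19*c - 6*x^2 + x*(7*c + 29) - 34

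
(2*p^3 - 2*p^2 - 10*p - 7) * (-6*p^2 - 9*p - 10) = -12*p^5 - 6*p^4 + 58*p^3 + 152*p^2 + 163*p + 70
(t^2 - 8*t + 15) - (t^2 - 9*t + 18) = t - 3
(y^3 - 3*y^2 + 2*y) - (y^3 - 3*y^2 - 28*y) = 30*y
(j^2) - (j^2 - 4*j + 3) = 4*j - 3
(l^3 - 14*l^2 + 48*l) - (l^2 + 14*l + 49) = l^3 - 15*l^2 + 34*l - 49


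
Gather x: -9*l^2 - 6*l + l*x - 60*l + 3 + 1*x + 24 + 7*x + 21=-9*l^2 - 66*l + x*(l + 8) + 48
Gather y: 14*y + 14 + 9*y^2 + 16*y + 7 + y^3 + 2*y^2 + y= y^3 + 11*y^2 + 31*y + 21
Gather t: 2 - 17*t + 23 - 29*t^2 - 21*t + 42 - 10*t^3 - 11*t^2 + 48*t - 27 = -10*t^3 - 40*t^2 + 10*t + 40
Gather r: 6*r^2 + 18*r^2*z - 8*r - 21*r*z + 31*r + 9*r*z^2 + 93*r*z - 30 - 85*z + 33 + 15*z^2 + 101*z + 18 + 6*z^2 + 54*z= r^2*(18*z + 6) + r*(9*z^2 + 72*z + 23) + 21*z^2 + 70*z + 21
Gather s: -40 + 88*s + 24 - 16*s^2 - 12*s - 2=-16*s^2 + 76*s - 18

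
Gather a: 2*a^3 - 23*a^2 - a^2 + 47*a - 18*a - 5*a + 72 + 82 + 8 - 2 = 2*a^3 - 24*a^2 + 24*a + 160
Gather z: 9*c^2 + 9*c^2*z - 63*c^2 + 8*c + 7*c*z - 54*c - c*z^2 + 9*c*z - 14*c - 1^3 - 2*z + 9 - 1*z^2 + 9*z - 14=-54*c^2 - 60*c + z^2*(-c - 1) + z*(9*c^2 + 16*c + 7) - 6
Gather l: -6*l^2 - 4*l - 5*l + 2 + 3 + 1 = -6*l^2 - 9*l + 6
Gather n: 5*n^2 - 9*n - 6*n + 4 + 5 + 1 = 5*n^2 - 15*n + 10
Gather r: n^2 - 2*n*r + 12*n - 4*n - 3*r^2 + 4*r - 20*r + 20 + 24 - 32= n^2 + 8*n - 3*r^2 + r*(-2*n - 16) + 12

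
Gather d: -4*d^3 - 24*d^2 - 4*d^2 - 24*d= -4*d^3 - 28*d^2 - 24*d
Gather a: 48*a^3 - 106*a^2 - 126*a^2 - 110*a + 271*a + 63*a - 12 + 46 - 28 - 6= 48*a^3 - 232*a^2 + 224*a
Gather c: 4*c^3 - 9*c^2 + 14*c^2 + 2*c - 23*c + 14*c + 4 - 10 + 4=4*c^3 + 5*c^2 - 7*c - 2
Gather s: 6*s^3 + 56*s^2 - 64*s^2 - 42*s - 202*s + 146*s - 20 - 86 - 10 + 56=6*s^3 - 8*s^2 - 98*s - 60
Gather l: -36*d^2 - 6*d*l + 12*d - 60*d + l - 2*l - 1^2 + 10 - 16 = -36*d^2 - 48*d + l*(-6*d - 1) - 7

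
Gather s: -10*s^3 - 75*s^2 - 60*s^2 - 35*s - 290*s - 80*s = -10*s^3 - 135*s^2 - 405*s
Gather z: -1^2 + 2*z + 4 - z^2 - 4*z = -z^2 - 2*z + 3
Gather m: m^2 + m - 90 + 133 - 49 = m^2 + m - 6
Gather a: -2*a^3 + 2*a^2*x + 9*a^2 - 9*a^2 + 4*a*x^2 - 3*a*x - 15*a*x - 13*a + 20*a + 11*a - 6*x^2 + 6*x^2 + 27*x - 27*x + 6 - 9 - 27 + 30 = -2*a^3 + 2*a^2*x + a*(4*x^2 - 18*x + 18)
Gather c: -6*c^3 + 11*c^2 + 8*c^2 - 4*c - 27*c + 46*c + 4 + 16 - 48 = -6*c^3 + 19*c^2 + 15*c - 28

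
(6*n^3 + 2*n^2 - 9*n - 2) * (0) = 0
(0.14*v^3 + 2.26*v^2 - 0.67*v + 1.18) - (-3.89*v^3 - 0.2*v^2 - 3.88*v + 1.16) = 4.03*v^3 + 2.46*v^2 + 3.21*v + 0.02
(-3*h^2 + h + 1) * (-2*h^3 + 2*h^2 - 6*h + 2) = 6*h^5 - 8*h^4 + 18*h^3 - 10*h^2 - 4*h + 2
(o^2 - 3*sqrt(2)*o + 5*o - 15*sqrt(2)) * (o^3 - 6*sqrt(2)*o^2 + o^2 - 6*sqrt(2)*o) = o^5 - 9*sqrt(2)*o^4 + 6*o^4 - 54*sqrt(2)*o^3 + 41*o^3 - 45*sqrt(2)*o^2 + 216*o^2 + 180*o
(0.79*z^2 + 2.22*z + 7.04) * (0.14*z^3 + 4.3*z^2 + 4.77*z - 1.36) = 0.1106*z^5 + 3.7078*z^4 + 14.2999*z^3 + 39.787*z^2 + 30.5616*z - 9.5744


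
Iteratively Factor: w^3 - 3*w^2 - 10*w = (w - 5)*(w^2 + 2*w) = w*(w - 5)*(w + 2)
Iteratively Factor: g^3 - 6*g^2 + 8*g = (g - 4)*(g^2 - 2*g) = g*(g - 4)*(g - 2)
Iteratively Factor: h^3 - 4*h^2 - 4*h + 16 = (h + 2)*(h^2 - 6*h + 8) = (h - 2)*(h + 2)*(h - 4)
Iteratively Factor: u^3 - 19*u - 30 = (u - 5)*(u^2 + 5*u + 6) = (u - 5)*(u + 2)*(u + 3)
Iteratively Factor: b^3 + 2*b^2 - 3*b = (b)*(b^2 + 2*b - 3) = b*(b + 3)*(b - 1)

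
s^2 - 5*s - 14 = (s - 7)*(s + 2)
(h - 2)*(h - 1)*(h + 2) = h^3 - h^2 - 4*h + 4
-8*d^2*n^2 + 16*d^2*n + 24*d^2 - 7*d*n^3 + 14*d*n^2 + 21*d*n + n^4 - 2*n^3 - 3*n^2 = (-8*d + n)*(d + n)*(n - 3)*(n + 1)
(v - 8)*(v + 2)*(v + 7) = v^3 + v^2 - 58*v - 112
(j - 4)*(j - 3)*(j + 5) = j^3 - 2*j^2 - 23*j + 60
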